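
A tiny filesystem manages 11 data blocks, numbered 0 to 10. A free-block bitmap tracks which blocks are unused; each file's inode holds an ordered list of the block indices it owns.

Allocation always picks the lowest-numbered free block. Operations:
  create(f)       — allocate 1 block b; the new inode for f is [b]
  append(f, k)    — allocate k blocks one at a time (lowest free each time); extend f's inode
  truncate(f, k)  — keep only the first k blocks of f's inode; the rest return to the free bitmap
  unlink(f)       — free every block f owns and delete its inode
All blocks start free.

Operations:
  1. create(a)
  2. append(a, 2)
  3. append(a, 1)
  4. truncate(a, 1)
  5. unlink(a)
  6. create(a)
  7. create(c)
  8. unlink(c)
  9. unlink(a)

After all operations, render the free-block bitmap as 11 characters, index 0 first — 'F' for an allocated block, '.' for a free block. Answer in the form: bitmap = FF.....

[1] create(a) — a=0 (map F..........)
[2] append(a, 2) — a=0,1,2 (map FFF........)
[3] append(a, 1) — a=0,1,2,3 (map FFFF.......)
[4] truncate(a, 1) — a=0 (map F..........)
[5] unlink(a) —  (map ...........)
[6] create(a) — a=0 (map F..........)
[7] create(c) — a=0 c=1 (map FF.........)
[8] unlink(c) — a=0 (map F..........)
[9] unlink(a) —  (map ...........)

bitmap = ...........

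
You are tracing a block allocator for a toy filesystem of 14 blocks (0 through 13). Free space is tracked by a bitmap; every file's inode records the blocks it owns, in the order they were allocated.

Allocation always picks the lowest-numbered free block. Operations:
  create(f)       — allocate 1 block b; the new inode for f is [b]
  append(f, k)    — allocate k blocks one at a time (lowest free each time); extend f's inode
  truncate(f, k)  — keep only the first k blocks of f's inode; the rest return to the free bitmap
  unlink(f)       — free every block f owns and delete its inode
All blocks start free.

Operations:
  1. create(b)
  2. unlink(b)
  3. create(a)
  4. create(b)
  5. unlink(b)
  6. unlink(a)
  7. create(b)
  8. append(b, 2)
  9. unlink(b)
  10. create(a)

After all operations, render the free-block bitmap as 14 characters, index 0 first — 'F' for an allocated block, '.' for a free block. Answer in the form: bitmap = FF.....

[1] create(b) — b=0 (map F.............)
[2] unlink(b) —  (map ..............)
[3] create(a) — a=0 (map F.............)
[4] create(b) — a=0 b=1 (map FF............)
[5] unlink(b) — a=0 (map F.............)
[6] unlink(a) —  (map ..............)
[7] create(b) — b=0 (map F.............)
[8] append(b, 2) — b=0,1,2 (map FFF...........)
[9] unlink(b) —  (map ..............)
[10] create(a) — a=0 (map F.............)

bitmap = F.............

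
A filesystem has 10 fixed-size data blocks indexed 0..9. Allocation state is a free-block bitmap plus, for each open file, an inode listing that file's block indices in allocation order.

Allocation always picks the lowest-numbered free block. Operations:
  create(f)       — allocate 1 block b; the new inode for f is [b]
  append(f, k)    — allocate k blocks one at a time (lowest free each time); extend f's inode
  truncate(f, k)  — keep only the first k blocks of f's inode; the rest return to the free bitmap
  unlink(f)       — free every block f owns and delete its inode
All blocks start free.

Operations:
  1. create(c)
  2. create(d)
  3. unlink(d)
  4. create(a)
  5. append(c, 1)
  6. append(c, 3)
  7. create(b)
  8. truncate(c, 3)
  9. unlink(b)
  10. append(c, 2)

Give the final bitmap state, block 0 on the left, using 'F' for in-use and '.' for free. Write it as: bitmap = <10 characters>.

bitmap = FFFFFF....

[1] create(c) — c=0 (map F.........)
[2] create(d) — c=0 d=1 (map FF........)
[3] unlink(d) — c=0 (map F.........)
[4] create(a) — a=1 c=0 (map FF........)
[5] append(c, 1) — a=1 c=0,2 (map FFF.......)
[6] append(c, 3) — a=1 c=0,2,3,4,5 (map FFFFFF....)
[7] create(b) — a=1 b=6 c=0,2,3,4,5 (map FFFFFFF...)
[8] truncate(c, 3) — a=1 b=6 c=0,2,3 (map FFFF..F...)
[9] unlink(b) — a=1 c=0,2,3 (map FFFF......)
[10] append(c, 2) — a=1 c=0,2,3,4,5 (map FFFFFF....)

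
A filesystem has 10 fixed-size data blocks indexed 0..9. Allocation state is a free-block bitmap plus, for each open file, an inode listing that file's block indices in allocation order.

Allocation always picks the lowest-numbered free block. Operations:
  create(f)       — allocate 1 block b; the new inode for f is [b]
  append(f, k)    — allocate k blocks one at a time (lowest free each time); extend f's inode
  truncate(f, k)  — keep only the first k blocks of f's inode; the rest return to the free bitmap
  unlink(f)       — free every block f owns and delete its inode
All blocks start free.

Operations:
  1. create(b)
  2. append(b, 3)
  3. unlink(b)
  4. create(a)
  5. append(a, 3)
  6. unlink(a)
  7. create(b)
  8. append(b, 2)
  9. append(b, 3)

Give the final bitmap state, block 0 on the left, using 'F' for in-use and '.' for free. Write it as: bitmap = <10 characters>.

[1] create(b) — b=0 (map F.........)
[2] append(b, 3) — b=0,1,2,3 (map FFFF......)
[3] unlink(b) —  (map ..........)
[4] create(a) — a=0 (map F.........)
[5] append(a, 3) — a=0,1,2,3 (map FFFF......)
[6] unlink(a) —  (map ..........)
[7] create(b) — b=0 (map F.........)
[8] append(b, 2) — b=0,1,2 (map FFF.......)
[9] append(b, 3) — b=0,1,2,3,4,5 (map FFFFFF....)

bitmap = FFFFFF....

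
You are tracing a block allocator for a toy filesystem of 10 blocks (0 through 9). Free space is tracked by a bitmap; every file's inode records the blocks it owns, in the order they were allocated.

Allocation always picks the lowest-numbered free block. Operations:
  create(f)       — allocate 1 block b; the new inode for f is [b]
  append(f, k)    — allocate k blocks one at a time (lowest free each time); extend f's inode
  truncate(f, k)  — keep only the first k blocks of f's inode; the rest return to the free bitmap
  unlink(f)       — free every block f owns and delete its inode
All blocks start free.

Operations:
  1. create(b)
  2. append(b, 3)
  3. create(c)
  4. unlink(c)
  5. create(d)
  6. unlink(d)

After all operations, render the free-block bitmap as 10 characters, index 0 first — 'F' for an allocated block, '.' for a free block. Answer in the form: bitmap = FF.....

bitmap = FFFF......

  1. create(b)  ⇒  F.........  {b→[0]}
  2. append(b, 3)  ⇒  FFFF......  {b→[0, 1, 2, 3]}
  3. create(c)  ⇒  FFFFF.....  {b→[0, 1, 2, 3]; c→[4]}
  4. unlink(c)  ⇒  FFFF......  {b→[0, 1, 2, 3]}
  5. create(d)  ⇒  FFFFF.....  {b→[0, 1, 2, 3]; d→[4]}
  6. unlink(d)  ⇒  FFFF......  {b→[0, 1, 2, 3]}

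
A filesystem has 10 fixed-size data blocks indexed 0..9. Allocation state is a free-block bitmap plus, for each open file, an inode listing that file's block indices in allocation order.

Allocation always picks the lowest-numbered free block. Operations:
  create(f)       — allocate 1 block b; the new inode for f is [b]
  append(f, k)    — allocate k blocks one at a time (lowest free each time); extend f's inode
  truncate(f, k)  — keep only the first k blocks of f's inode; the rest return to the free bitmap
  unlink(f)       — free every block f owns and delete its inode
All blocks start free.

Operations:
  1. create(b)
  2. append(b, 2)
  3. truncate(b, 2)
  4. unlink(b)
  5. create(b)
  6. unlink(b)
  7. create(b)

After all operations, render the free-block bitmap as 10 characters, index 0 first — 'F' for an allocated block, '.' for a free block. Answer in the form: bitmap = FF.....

create(b): bitmap=F......... | b=[0]
append(b, 2): bitmap=FFF....... | b=[0, 1, 2]
truncate(b, 2): bitmap=FF........ | b=[0, 1]
unlink(b): bitmap=.......... | 
create(b): bitmap=F......... | b=[0]
unlink(b): bitmap=.......... | 
create(b): bitmap=F......... | b=[0]

bitmap = F.........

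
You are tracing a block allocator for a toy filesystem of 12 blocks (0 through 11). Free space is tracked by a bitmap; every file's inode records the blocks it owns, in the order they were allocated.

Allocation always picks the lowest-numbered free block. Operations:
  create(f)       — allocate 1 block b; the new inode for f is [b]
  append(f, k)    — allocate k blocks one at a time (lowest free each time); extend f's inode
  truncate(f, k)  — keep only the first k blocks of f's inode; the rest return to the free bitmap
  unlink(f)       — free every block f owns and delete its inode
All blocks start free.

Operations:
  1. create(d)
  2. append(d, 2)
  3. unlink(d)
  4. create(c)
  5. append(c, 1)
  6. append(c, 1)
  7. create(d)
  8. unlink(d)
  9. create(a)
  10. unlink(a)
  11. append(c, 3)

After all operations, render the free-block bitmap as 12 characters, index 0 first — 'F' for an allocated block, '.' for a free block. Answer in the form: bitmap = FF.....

create(d): bitmap=F........... | d=[0]
append(d, 2): bitmap=FFF......... | d=[0, 1, 2]
unlink(d): bitmap=............ | 
create(c): bitmap=F........... | c=[0]
append(c, 1): bitmap=FF.......... | c=[0, 1]
append(c, 1): bitmap=FFF......... | c=[0, 1, 2]
create(d): bitmap=FFFF........ | c=[0, 1, 2] d=[3]
unlink(d): bitmap=FFF......... | c=[0, 1, 2]
create(a): bitmap=FFFF........ | a=[3] c=[0, 1, 2]
unlink(a): bitmap=FFF......... | c=[0, 1, 2]
append(c, 3): bitmap=FFFFFF...... | c=[0, 1, 2, 3, 4, 5]

bitmap = FFFFFF......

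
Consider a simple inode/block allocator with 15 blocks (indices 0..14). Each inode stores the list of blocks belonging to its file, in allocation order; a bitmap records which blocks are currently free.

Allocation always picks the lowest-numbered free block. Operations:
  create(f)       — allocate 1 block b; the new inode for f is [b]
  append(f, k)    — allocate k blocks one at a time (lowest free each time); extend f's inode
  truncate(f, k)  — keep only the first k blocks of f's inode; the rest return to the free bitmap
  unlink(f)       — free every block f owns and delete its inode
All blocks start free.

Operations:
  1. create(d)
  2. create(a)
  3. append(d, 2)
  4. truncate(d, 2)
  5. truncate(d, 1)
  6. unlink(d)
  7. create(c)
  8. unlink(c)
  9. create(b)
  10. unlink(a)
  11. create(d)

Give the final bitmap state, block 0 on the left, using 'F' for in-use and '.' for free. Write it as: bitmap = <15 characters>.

bitmap = FF.............

after create(d) → d:[0]  free=[F..............]
after create(a) → a:[1], d:[0]  free=[FF.............]
after append(d, 2) → a:[1], d:[0, 2, 3]  free=[FFFF...........]
after truncate(d, 2) → a:[1], d:[0, 2]  free=[FFF............]
after truncate(d, 1) → a:[1], d:[0]  free=[FF.............]
after unlink(d) → a:[1]  free=[.F.............]
after create(c) → a:[1], c:[0]  free=[FF.............]
after unlink(c) → a:[1]  free=[.F.............]
after create(b) → a:[1], b:[0]  free=[FF.............]
after unlink(a) → b:[0]  free=[F..............]
after create(d) → b:[0], d:[1]  free=[FF.............]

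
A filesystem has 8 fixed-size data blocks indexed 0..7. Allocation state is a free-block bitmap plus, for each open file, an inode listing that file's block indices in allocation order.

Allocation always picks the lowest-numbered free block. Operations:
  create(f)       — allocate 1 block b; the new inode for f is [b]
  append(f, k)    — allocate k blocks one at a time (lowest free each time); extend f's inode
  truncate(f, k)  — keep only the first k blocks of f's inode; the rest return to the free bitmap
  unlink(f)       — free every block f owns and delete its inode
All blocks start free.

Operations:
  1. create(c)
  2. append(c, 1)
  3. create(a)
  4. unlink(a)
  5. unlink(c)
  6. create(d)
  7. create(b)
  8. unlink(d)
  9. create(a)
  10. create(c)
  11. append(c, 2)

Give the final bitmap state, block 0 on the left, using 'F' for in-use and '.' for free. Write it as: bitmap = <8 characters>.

  1. create(c)  ⇒  F.......  {c→[0]}
  2. append(c, 1)  ⇒  FF......  {c→[0, 1]}
  3. create(a)  ⇒  FFF.....  {a→[2]; c→[0, 1]}
  4. unlink(a)  ⇒  FF......  {c→[0, 1]}
  5. unlink(c)  ⇒  ........  {}
  6. create(d)  ⇒  F.......  {d→[0]}
  7. create(b)  ⇒  FF......  {b→[1]; d→[0]}
  8. unlink(d)  ⇒  .F......  {b→[1]}
  9. create(a)  ⇒  FF......  {a→[0]; b→[1]}
  10. create(c)  ⇒  FFF.....  {a→[0]; b→[1]; c→[2]}
  11. append(c, 2)  ⇒  FFFFF...  {a→[0]; b→[1]; c→[2, 3, 4]}

bitmap = FFFFF...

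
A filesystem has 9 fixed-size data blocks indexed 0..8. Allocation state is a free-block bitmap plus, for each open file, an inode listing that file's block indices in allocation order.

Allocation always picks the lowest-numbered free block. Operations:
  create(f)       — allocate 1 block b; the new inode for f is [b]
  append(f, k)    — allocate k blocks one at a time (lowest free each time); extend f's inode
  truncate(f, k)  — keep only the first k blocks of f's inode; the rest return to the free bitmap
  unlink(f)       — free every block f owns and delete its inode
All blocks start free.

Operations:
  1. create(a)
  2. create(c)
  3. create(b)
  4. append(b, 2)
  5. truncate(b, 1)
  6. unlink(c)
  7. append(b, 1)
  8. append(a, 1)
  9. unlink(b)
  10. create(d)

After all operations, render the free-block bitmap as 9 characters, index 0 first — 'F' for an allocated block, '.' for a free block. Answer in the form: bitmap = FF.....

bitmap = FF.F.....

after create(a) → a:[0]  free=[F........]
after create(c) → a:[0], c:[1]  free=[FF.......]
after create(b) → a:[0], b:[2], c:[1]  free=[FFF......]
after append(b, 2) → a:[0], b:[2, 3, 4], c:[1]  free=[FFFFF....]
after truncate(b, 1) → a:[0], b:[2], c:[1]  free=[FFF......]
after unlink(c) → a:[0], b:[2]  free=[F.F......]
after append(b, 1) → a:[0], b:[2, 1]  free=[FFF......]
after append(a, 1) → a:[0, 3], b:[2, 1]  free=[FFFF.....]
after unlink(b) → a:[0, 3]  free=[F..F.....]
after create(d) → a:[0, 3], d:[1]  free=[FF.F.....]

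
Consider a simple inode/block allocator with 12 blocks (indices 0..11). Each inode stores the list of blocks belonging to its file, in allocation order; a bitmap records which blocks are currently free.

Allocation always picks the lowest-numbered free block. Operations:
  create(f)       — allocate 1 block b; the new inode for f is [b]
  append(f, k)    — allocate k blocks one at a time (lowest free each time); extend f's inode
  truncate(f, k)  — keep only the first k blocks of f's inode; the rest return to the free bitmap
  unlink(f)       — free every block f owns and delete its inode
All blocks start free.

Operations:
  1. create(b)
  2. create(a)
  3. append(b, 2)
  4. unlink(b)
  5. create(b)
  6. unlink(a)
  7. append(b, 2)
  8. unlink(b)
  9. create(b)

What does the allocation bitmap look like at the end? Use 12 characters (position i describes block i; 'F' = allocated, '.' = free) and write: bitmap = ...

[1] create(b) — b=0 (map F...........)
[2] create(a) — a=1 b=0 (map FF..........)
[3] append(b, 2) — a=1 b=0,2,3 (map FFFF........)
[4] unlink(b) — a=1 (map .F..........)
[5] create(b) — a=1 b=0 (map FF..........)
[6] unlink(a) — b=0 (map F...........)
[7] append(b, 2) — b=0,1,2 (map FFF.........)
[8] unlink(b) —  (map ............)
[9] create(b) — b=0 (map F...........)

bitmap = F...........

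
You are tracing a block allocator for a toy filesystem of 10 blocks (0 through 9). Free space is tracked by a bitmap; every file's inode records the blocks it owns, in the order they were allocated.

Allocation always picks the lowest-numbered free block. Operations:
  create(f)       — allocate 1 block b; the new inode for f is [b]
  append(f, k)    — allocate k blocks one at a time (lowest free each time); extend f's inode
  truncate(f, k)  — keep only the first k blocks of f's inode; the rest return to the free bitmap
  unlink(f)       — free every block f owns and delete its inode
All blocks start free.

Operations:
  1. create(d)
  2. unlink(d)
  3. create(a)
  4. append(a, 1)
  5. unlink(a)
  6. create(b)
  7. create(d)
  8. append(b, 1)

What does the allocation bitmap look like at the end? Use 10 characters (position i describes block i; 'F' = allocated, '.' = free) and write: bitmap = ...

bitmap = FFF.......

after create(d) → d:[0]  free=[F.........]
after unlink(d) →   free=[..........]
after create(a) → a:[0]  free=[F.........]
after append(a, 1) → a:[0, 1]  free=[FF........]
after unlink(a) →   free=[..........]
after create(b) → b:[0]  free=[F.........]
after create(d) → b:[0], d:[1]  free=[FF........]
after append(b, 1) → b:[0, 2], d:[1]  free=[FFF.......]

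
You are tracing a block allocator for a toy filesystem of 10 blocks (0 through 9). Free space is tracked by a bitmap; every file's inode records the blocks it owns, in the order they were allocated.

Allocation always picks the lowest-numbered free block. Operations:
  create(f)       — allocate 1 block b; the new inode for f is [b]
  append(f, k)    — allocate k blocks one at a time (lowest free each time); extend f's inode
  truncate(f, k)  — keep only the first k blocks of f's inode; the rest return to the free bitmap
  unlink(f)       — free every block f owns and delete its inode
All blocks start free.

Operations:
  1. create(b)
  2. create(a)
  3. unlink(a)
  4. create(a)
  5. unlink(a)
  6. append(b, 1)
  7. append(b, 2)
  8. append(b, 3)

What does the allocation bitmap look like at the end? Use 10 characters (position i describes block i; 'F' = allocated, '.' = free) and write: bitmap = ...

bitmap = FFFFFFF...

  1. create(b)  ⇒  F.........  {b→[0]}
  2. create(a)  ⇒  FF........  {a→[1]; b→[0]}
  3. unlink(a)  ⇒  F.........  {b→[0]}
  4. create(a)  ⇒  FF........  {a→[1]; b→[0]}
  5. unlink(a)  ⇒  F.........  {b→[0]}
  6. append(b, 1)  ⇒  FF........  {b→[0, 1]}
  7. append(b, 2)  ⇒  FFFF......  {b→[0, 1, 2, 3]}
  8. append(b, 3)  ⇒  FFFFFFF...  {b→[0, 1, 2, 3, 4, 5, 6]}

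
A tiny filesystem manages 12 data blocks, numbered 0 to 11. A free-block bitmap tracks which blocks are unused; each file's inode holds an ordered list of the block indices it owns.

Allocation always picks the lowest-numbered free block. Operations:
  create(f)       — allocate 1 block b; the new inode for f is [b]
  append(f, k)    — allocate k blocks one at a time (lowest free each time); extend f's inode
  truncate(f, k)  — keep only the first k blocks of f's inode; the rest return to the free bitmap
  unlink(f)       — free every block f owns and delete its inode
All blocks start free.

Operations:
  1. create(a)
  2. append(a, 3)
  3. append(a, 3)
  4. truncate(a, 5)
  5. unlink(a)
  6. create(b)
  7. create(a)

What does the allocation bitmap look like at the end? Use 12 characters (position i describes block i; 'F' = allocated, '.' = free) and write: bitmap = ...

  1. create(a)  ⇒  F...........  {a→[0]}
  2. append(a, 3)  ⇒  FFFF........  {a→[0, 1, 2, 3]}
  3. append(a, 3)  ⇒  FFFFFFF.....  {a→[0, 1, 2, 3, 4, 5, 6]}
  4. truncate(a, 5)  ⇒  FFFFF.......  {a→[0, 1, 2, 3, 4]}
  5. unlink(a)  ⇒  ............  {}
  6. create(b)  ⇒  F...........  {b→[0]}
  7. create(a)  ⇒  FF..........  {a→[1]; b→[0]}

bitmap = FF..........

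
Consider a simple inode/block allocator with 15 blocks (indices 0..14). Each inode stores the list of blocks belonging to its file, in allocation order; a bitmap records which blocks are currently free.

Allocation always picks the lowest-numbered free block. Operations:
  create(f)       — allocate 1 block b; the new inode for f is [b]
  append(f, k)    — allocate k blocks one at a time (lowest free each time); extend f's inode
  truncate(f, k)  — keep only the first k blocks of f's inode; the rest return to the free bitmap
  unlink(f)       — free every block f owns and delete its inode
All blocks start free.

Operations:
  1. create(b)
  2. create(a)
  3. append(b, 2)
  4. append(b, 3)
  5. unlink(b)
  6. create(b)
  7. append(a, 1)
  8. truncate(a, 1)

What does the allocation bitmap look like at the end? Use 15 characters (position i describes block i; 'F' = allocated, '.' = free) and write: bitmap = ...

create(b): bitmap=F.............. | b=[0]
create(a): bitmap=FF............. | a=[1] b=[0]
append(b, 2): bitmap=FFFF........... | a=[1] b=[0, 2, 3]
append(b, 3): bitmap=FFFFFFF........ | a=[1] b=[0, 2, 3, 4, 5, 6]
unlink(b): bitmap=.F............. | a=[1]
create(b): bitmap=FF............. | a=[1] b=[0]
append(a, 1): bitmap=FFF............ | a=[1, 2] b=[0]
truncate(a, 1): bitmap=FF............. | a=[1] b=[0]

bitmap = FF.............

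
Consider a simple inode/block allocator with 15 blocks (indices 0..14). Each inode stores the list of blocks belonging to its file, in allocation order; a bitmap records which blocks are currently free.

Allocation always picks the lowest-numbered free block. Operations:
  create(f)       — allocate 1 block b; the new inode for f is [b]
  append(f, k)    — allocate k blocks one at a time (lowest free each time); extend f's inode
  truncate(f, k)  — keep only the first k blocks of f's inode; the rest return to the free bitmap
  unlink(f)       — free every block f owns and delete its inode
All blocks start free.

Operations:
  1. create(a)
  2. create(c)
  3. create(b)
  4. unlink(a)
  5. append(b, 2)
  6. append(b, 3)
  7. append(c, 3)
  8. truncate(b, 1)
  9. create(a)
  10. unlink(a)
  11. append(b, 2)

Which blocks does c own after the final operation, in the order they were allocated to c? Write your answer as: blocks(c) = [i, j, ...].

  1. create(a)  ⇒  F..............  {a→[0]}
  2. create(c)  ⇒  FF.............  {a→[0]; c→[1]}
  3. create(b)  ⇒  FFF............  {a→[0]; b→[2]; c→[1]}
  4. unlink(a)  ⇒  .FF............  {b→[2]; c→[1]}
  5. append(b, 2)  ⇒  FFFF...........  {b→[2, 0, 3]; c→[1]}
  6. append(b, 3)  ⇒  FFFFFFF........  {b→[2, 0, 3, 4, 5, 6]; c→[1]}
  7. append(c, 3)  ⇒  FFFFFFFFFF.....  {b→[2, 0, 3, 4, 5, 6]; c→[1, 7, 8, 9]}
  8. truncate(b, 1)  ⇒  .FF....FFF.....  {b→[2]; c→[1, 7, 8, 9]}
  9. create(a)  ⇒  FFF....FFF.....  {a→[0]; b→[2]; c→[1, 7, 8, 9]}
  10. unlink(a)  ⇒  .FF....FFF.....  {b→[2]; c→[1, 7, 8, 9]}
  11. append(b, 2)  ⇒  FFFF...FFF.....  {b→[2, 0, 3]; c→[1, 7, 8, 9]}

blocks(c) = [1, 7, 8, 9]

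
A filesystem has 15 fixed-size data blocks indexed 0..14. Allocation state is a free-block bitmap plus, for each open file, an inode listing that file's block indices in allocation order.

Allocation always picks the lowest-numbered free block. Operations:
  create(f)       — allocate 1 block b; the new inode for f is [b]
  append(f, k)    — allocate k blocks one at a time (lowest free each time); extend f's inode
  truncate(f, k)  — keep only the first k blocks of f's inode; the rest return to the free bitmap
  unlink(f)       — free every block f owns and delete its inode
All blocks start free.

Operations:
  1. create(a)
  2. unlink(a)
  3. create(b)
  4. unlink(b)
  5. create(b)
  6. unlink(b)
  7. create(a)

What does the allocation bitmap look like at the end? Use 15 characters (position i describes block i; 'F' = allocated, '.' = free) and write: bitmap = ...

after create(a) → a:[0]  free=[F..............]
after unlink(a) →   free=[...............]
after create(b) → b:[0]  free=[F..............]
after unlink(b) →   free=[...............]
after create(b) → b:[0]  free=[F..............]
after unlink(b) →   free=[...............]
after create(a) → a:[0]  free=[F..............]

bitmap = F..............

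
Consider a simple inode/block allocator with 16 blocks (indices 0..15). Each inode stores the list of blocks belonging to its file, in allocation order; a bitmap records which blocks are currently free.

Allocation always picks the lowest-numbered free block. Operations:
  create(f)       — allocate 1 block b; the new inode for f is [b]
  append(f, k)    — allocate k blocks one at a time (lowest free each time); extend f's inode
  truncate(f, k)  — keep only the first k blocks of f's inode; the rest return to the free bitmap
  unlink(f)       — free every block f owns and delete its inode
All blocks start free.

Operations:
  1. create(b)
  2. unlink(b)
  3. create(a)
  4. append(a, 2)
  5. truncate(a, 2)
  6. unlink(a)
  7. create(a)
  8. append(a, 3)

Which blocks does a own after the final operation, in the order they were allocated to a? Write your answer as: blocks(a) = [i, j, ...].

blocks(a) = [0, 1, 2, 3]

create(b): bitmap=F............... | b=[0]
unlink(b): bitmap=................ | 
create(a): bitmap=F............... | a=[0]
append(a, 2): bitmap=FFF............. | a=[0, 1, 2]
truncate(a, 2): bitmap=FF.............. | a=[0, 1]
unlink(a): bitmap=................ | 
create(a): bitmap=F............... | a=[0]
append(a, 3): bitmap=FFFF............ | a=[0, 1, 2, 3]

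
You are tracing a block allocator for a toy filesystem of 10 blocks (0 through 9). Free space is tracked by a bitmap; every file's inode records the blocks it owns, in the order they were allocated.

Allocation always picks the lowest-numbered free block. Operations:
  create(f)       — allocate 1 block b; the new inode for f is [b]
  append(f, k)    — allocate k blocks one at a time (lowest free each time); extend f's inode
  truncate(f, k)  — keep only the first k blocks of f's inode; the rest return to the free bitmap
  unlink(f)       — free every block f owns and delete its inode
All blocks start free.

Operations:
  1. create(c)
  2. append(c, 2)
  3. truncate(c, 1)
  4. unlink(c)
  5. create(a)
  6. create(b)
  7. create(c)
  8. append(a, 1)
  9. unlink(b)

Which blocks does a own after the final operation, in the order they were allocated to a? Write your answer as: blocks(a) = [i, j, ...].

blocks(a) = [0, 3]

after create(c) → c:[0]  free=[F.........]
after append(c, 2) → c:[0, 1, 2]  free=[FFF.......]
after truncate(c, 1) → c:[0]  free=[F.........]
after unlink(c) →   free=[..........]
after create(a) → a:[0]  free=[F.........]
after create(b) → a:[0], b:[1]  free=[FF........]
after create(c) → a:[0], b:[1], c:[2]  free=[FFF.......]
after append(a, 1) → a:[0, 3], b:[1], c:[2]  free=[FFFF......]
after unlink(b) → a:[0, 3], c:[2]  free=[F.FF......]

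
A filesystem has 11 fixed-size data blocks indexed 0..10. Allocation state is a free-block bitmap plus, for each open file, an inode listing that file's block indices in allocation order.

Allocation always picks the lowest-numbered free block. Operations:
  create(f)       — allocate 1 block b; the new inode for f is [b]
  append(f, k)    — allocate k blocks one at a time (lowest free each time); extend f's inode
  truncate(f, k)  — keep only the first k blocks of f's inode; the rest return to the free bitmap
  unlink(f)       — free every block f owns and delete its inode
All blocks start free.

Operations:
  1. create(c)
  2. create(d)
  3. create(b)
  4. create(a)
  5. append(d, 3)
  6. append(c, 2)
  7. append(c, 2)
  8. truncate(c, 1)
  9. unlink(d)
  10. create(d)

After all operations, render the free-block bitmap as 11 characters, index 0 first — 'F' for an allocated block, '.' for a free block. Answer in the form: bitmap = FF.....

after create(c) → c:[0]  free=[F..........]
after create(d) → c:[0], d:[1]  free=[FF.........]
after create(b) → b:[2], c:[0], d:[1]  free=[FFF........]
after create(a) → a:[3], b:[2], c:[0], d:[1]  free=[FFFF.......]
after append(d, 3) → a:[3], b:[2], c:[0], d:[1, 4, 5, 6]  free=[FFFFFFF....]
after append(c, 2) → a:[3], b:[2], c:[0, 7, 8], d:[1, 4, 5, 6]  free=[FFFFFFFFF..]
after append(c, 2) → a:[3], b:[2], c:[0, 7, 8, 9, 10], d:[1, 4, 5, 6]  free=[FFFFFFFFFFF]
after truncate(c, 1) → a:[3], b:[2], c:[0], d:[1, 4, 5, 6]  free=[FFFFFFF....]
after unlink(d) → a:[3], b:[2], c:[0]  free=[F.FF.......]
after create(d) → a:[3], b:[2], c:[0], d:[1]  free=[FFFF.......]

bitmap = FFFF.......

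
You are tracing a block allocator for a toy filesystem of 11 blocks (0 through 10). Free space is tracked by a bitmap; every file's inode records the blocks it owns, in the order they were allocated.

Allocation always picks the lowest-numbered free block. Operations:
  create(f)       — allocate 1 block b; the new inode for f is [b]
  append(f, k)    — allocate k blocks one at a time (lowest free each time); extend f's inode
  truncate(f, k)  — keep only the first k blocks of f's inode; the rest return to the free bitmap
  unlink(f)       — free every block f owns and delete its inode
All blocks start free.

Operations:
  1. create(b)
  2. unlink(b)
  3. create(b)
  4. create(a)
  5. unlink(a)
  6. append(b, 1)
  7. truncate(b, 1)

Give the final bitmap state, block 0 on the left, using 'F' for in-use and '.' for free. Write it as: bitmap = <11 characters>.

[1] create(b) — b=0 (map F..........)
[2] unlink(b) —  (map ...........)
[3] create(b) — b=0 (map F..........)
[4] create(a) — a=1 b=0 (map FF.........)
[5] unlink(a) — b=0 (map F..........)
[6] append(b, 1) — b=0,1 (map FF.........)
[7] truncate(b, 1) — b=0 (map F..........)

bitmap = F..........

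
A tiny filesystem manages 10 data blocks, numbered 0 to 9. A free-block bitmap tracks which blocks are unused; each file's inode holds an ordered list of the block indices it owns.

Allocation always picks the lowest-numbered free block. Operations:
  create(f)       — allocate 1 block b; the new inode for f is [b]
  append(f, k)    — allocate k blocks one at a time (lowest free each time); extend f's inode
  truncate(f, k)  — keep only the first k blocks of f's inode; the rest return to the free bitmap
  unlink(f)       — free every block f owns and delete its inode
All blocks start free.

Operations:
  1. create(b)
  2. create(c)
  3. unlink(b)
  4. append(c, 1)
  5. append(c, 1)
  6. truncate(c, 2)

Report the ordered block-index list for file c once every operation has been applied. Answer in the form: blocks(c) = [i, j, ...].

blocks(c) = [1, 0]

after create(b) → b:[0]  free=[F.........]
after create(c) → b:[0], c:[1]  free=[FF........]
after unlink(b) → c:[1]  free=[.F........]
after append(c, 1) → c:[1, 0]  free=[FF........]
after append(c, 1) → c:[1, 0, 2]  free=[FFF.......]
after truncate(c, 2) → c:[1, 0]  free=[FF........]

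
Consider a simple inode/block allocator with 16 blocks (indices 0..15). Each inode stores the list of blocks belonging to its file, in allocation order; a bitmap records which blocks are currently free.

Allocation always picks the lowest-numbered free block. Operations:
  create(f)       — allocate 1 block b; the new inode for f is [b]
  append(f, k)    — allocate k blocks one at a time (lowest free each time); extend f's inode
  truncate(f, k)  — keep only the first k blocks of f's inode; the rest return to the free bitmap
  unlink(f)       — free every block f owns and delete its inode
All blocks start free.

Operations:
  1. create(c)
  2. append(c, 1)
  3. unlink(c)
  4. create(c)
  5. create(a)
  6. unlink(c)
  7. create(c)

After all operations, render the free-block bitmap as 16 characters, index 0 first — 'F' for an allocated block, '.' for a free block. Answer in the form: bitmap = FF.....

after create(c) → c:[0]  free=[F...............]
after append(c, 1) → c:[0, 1]  free=[FF..............]
after unlink(c) →   free=[................]
after create(c) → c:[0]  free=[F...............]
after create(a) → a:[1], c:[0]  free=[FF..............]
after unlink(c) → a:[1]  free=[.F..............]
after create(c) → a:[1], c:[0]  free=[FF..............]

bitmap = FF..............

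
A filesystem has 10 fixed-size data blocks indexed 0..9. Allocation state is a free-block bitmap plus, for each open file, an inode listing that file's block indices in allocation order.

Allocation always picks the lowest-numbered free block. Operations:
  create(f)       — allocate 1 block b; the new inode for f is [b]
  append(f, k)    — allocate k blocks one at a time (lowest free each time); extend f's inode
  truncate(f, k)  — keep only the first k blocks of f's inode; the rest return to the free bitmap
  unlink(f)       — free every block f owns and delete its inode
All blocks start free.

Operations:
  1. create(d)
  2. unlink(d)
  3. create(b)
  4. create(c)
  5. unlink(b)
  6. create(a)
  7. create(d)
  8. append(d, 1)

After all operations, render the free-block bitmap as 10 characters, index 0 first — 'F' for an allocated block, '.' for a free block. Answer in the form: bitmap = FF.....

  1. create(d)  ⇒  F.........  {d→[0]}
  2. unlink(d)  ⇒  ..........  {}
  3. create(b)  ⇒  F.........  {b→[0]}
  4. create(c)  ⇒  FF........  {b→[0]; c→[1]}
  5. unlink(b)  ⇒  .F........  {c→[1]}
  6. create(a)  ⇒  FF........  {a→[0]; c→[1]}
  7. create(d)  ⇒  FFF.......  {a→[0]; c→[1]; d→[2]}
  8. append(d, 1)  ⇒  FFFF......  {a→[0]; c→[1]; d→[2, 3]}

bitmap = FFFF......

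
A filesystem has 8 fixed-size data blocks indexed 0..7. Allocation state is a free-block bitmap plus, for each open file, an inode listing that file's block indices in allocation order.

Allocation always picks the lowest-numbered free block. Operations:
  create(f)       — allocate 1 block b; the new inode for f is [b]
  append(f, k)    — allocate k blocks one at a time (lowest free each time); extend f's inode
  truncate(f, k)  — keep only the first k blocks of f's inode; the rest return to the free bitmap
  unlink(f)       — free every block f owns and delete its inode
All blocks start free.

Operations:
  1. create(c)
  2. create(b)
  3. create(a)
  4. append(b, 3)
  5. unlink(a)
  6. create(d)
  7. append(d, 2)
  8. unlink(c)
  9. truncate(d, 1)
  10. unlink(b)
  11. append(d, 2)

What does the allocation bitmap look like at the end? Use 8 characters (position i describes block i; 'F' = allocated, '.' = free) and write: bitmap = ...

after create(c) → c:[0]  free=[F.......]
after create(b) → b:[1], c:[0]  free=[FF......]
after create(a) → a:[2], b:[1], c:[0]  free=[FFF.....]
after append(b, 3) → a:[2], b:[1, 3, 4, 5], c:[0]  free=[FFFFFF..]
after unlink(a) → b:[1, 3, 4, 5], c:[0]  free=[FF.FFF..]
after create(d) → b:[1, 3, 4, 5], c:[0], d:[2]  free=[FFFFFF..]
after append(d, 2) → b:[1, 3, 4, 5], c:[0], d:[2, 6, 7]  free=[FFFFFFFF]
after unlink(c) → b:[1, 3, 4, 5], d:[2, 6, 7]  free=[.FFFFFFF]
after truncate(d, 1) → b:[1, 3, 4, 5], d:[2]  free=[.FFFFF..]
after unlink(b) → d:[2]  free=[..F.....]
after append(d, 2) → d:[2, 0, 1]  free=[FFF.....]

bitmap = FFF.....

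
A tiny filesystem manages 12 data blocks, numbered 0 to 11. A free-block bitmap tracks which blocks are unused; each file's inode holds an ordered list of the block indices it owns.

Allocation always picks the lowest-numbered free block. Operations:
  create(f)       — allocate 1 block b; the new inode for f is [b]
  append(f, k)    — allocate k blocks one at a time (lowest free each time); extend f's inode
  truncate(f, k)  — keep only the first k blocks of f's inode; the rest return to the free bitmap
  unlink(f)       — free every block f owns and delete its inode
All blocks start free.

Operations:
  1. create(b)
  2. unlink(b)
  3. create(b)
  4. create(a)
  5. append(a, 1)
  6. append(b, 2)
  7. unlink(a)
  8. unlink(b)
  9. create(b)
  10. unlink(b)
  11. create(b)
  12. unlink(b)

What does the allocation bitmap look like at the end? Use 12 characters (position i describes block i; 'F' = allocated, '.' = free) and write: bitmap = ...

  1. create(b)  ⇒  F...........  {b→[0]}
  2. unlink(b)  ⇒  ............  {}
  3. create(b)  ⇒  F...........  {b→[0]}
  4. create(a)  ⇒  FF..........  {a→[1]; b→[0]}
  5. append(a, 1)  ⇒  FFF.........  {a→[1, 2]; b→[0]}
  6. append(b, 2)  ⇒  FFFFF.......  {a→[1, 2]; b→[0, 3, 4]}
  7. unlink(a)  ⇒  F..FF.......  {b→[0, 3, 4]}
  8. unlink(b)  ⇒  ............  {}
  9. create(b)  ⇒  F...........  {b→[0]}
  10. unlink(b)  ⇒  ............  {}
  11. create(b)  ⇒  F...........  {b→[0]}
  12. unlink(b)  ⇒  ............  {}

bitmap = ............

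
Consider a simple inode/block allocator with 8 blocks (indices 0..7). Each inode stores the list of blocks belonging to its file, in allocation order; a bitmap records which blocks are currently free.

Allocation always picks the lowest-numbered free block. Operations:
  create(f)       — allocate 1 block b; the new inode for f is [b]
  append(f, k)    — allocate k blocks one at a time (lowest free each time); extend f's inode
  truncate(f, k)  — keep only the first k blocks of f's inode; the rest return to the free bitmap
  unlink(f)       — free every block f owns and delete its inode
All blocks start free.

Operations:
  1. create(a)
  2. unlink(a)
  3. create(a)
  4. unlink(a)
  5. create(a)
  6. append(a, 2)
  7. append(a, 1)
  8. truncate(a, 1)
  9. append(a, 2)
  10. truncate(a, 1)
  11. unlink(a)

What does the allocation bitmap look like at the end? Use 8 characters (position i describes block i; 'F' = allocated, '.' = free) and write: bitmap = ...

bitmap = ........

[1] create(a) — a=0 (map F.......)
[2] unlink(a) —  (map ........)
[3] create(a) — a=0 (map F.......)
[4] unlink(a) —  (map ........)
[5] create(a) — a=0 (map F.......)
[6] append(a, 2) — a=0,1,2 (map FFF.....)
[7] append(a, 1) — a=0,1,2,3 (map FFFF....)
[8] truncate(a, 1) — a=0 (map F.......)
[9] append(a, 2) — a=0,1,2 (map FFF.....)
[10] truncate(a, 1) — a=0 (map F.......)
[11] unlink(a) —  (map ........)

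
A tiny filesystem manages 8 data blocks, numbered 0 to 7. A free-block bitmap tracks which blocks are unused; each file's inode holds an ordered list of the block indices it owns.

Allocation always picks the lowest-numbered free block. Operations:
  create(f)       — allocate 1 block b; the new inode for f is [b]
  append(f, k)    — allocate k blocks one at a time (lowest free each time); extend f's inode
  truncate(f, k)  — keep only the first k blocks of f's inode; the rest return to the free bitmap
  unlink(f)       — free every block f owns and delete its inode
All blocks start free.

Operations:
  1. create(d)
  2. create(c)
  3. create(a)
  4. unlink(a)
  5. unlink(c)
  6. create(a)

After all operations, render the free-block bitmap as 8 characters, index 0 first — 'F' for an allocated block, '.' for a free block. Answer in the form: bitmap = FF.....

bitmap = FF......

after create(d) → d:[0]  free=[F.......]
after create(c) → c:[1], d:[0]  free=[FF......]
after create(a) → a:[2], c:[1], d:[0]  free=[FFF.....]
after unlink(a) → c:[1], d:[0]  free=[FF......]
after unlink(c) → d:[0]  free=[F.......]
after create(a) → a:[1], d:[0]  free=[FF......]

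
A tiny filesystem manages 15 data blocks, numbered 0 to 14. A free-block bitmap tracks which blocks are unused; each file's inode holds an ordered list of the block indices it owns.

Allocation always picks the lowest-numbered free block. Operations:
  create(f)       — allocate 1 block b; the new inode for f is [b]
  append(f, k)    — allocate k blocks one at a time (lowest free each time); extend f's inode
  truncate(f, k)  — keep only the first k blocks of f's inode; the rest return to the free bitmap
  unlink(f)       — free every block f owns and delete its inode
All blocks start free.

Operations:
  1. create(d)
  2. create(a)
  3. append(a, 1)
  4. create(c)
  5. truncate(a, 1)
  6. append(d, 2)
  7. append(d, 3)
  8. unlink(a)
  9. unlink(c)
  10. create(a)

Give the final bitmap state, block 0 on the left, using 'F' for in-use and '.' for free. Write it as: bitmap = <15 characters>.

bitmap = FFF.FFFF.......

create(d): bitmap=F.............. | d=[0]
create(a): bitmap=FF............. | a=[1] d=[0]
append(a, 1): bitmap=FFF............ | a=[1, 2] d=[0]
create(c): bitmap=FFFF........... | a=[1, 2] c=[3] d=[0]
truncate(a, 1): bitmap=FF.F........... | a=[1] c=[3] d=[0]
append(d, 2): bitmap=FFFFF.......... | a=[1] c=[3] d=[0, 2, 4]
append(d, 3): bitmap=FFFFFFFF....... | a=[1] c=[3] d=[0, 2, 4, 5, 6, 7]
unlink(a): bitmap=F.FFFFFF....... | c=[3] d=[0, 2, 4, 5, 6, 7]
unlink(c): bitmap=F.F.FFFF....... | d=[0, 2, 4, 5, 6, 7]
create(a): bitmap=FFF.FFFF....... | a=[1] d=[0, 2, 4, 5, 6, 7]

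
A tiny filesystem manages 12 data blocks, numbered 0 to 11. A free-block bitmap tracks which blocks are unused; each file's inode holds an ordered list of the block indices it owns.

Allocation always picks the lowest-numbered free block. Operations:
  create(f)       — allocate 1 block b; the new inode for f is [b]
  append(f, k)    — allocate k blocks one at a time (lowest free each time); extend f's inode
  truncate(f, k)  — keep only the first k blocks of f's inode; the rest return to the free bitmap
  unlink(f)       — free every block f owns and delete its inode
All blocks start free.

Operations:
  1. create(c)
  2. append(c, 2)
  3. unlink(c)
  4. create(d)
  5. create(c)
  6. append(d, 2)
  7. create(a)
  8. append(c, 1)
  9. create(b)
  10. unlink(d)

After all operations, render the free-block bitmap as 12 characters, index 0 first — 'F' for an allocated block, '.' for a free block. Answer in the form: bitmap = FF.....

bitmap = .F..FFF.....

  1. create(c)  ⇒  F...........  {c→[0]}
  2. append(c, 2)  ⇒  FFF.........  {c→[0, 1, 2]}
  3. unlink(c)  ⇒  ............  {}
  4. create(d)  ⇒  F...........  {d→[0]}
  5. create(c)  ⇒  FF..........  {c→[1]; d→[0]}
  6. append(d, 2)  ⇒  FFFF........  {c→[1]; d→[0, 2, 3]}
  7. create(a)  ⇒  FFFFF.......  {a→[4]; c→[1]; d→[0, 2, 3]}
  8. append(c, 1)  ⇒  FFFFFF......  {a→[4]; c→[1, 5]; d→[0, 2, 3]}
  9. create(b)  ⇒  FFFFFFF.....  {a→[4]; b→[6]; c→[1, 5]; d→[0, 2, 3]}
  10. unlink(d)  ⇒  .F..FFF.....  {a→[4]; b→[6]; c→[1, 5]}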